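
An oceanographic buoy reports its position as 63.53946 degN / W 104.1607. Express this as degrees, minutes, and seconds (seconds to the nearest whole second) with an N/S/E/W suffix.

63°32′22″ N, 104°09′39″ W

φ: whole degrees 63; 32.36760′ → 32′ and 22.06″
Longitude: 0.160700° → 9.64200′; 0.64200 × 60 = 38.52″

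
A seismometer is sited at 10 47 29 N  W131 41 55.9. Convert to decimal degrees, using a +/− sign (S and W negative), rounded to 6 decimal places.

10.791389, -131.698861

Lat: 10° + 47/60 + 29/3600 = 10 + 0.783333 + 0.008056 = 10.7913889
N → positive
Longitude: 41′ + 55.9″ = 41.93167′; 131 + 41.93167/60 = 131.6988611
hemisphere W, so the sign is −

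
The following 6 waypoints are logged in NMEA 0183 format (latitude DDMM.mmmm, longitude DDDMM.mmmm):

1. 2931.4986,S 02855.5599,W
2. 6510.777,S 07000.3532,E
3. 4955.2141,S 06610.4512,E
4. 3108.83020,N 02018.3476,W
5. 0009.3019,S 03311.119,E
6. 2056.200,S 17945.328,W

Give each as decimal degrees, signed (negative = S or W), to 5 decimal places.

1. -29.52498, -28.92600
2. -65.17962, 70.00589
3. -49.92024, 66.17419
4. 31.14717, -20.30579
5. -0.15503, 33.18532
6. -20.93667, -179.75547

Point 1:
  Lat: split at 2 digits → 29° and 31.4986′; 29 + 31.4986/60 = 29.524977
  hemisphere S, so the sign is −
  Lon: split at 3 digits → 028° and 55.5599′; 28 + 55.5599/60 = 28.925998
  W → negative
Point 2:
  Lat: split at 2 digits → 65° and 10.777′; 65 + 10.777/60 = 65.179617
  hemisphere S, so the sign is −
  Longitude: degrees = first 3 digits = 70, minutes = 0.3532; 70 + 0.3532/60 = 70.005887
  E → positive
Point 3:
  Latitude: split at 2 digits → 49° and 55.2141′; 49 + 55.2141/60 = 49.920235
  hemisphere S, so the sign is −
  Lon: degrees = first 3 digits = 66, minutes = 10.4512; 66 + 10.4512/60 = 66.174187
  E → positive
Point 4:
  Latitude: degrees = first 2 digits = 31, minutes = 8.8302; 31 + 8.8302/60 = 31.147170
  N ⇒ keep positive
  λ: degrees = first 3 digits = 20, minutes = 18.3476; 20 + 18.3476/60 = 20.305793
  W → negative
Point 5:
  Latitude: degrees = first 2 digits = 0, minutes = 9.3019; 0 + 9.3019/60 = 0.155032
  S → negative
  λ: degrees = first 3 digits = 33, minutes = 11.119; 33 + 11.119/60 = 33.185317
  E ⇒ keep positive
Point 6:
  Lat: degrees = first 2 digits = 20, minutes = 56.2; 20 + 56.2/60 = 20.936667
  S → negative
  λ: degrees = first 3 digits = 179, minutes = 45.328; 179 + 45.328/60 = 179.755467
  W → negative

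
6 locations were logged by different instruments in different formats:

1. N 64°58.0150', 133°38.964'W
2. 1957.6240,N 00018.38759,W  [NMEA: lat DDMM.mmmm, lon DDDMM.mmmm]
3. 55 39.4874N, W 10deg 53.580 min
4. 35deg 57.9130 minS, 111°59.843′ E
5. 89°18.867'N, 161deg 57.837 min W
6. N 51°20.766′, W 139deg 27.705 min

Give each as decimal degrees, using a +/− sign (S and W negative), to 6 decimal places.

1. 64.966917, -133.649400
2. 19.960400, -0.306460
3. 55.658123, -10.893000
4. -35.965217, 111.997383
5. 89.314450, -161.963950
6. 51.346100, -139.461750

Point 1:
  Lat: 64 + 58.015/60 = 64.9669167
  N → positive
  Longitude: 38.964′ = 0.649400°; total 133.6494000
  W ⇒ negate
Point 2:
  φ: split at 2 digits → 19° and 57.624′; 19 + 57.624/60 = 19.9604000
  N → positive
  λ: degrees = first 3 digits = 0, minutes = 18.38759; 0 + 18.38759/60 = 0.3064598
  W → negative
Point 3:
  Lat: 39.4874′ = 0.658123°; total 55.6581233
  N → positive
  Lon: 10 + 53.58/60 = 10.8930000
  W → negative
Point 4:
  Latitude: 35 + 57.913/60 = 35.9652167
  hemisphere S, so the sign is −
  λ: 59.843′ = 0.997383°; total 111.9973833
  E → positive
Point 5:
  Lat: 18.867′ = 0.314450°; total 89.3144500
  N ⇒ keep positive
  λ: 57.837′ = 0.963950°; total 161.9639500
  W → negative
Point 6:
  Lat: 20.766′ = 0.346100°; total 51.3461000
  N ⇒ keep positive
  λ: 139 + 27.705/60 = 139.4617500
  W ⇒ negate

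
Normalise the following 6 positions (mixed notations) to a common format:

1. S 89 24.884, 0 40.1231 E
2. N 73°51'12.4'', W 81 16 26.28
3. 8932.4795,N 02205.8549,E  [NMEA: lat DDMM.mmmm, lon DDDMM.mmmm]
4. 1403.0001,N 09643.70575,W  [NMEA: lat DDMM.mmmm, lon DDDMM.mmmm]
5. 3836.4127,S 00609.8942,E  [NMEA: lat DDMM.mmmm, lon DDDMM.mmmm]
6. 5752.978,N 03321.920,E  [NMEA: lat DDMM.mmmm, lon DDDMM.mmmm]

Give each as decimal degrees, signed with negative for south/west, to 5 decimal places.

Point 1:
  φ: 89 + 24.884/60 = 89.414733
  S → negative
  λ: 40.1231′ = 0.668718°; total 0.668718
  E → positive
Point 2:
  φ: 51′ + 12.4″ = 51.20667′; 73 + 51.20667/60 = 73.853444
  N → positive
  Longitude: 81° + 16/60 + 26.28/3600 = 81 + 0.266667 + 0.007300 = 81.273967
  W ⇒ negate
Point 3:
  Latitude: split at 2 digits → 89° and 32.4795′; 89 + 32.4795/60 = 89.541325
  N ⇒ keep positive
  Lon: degrees = first 3 digits = 22, minutes = 5.8549; 22 + 5.8549/60 = 22.097582
  E ⇒ keep positive
Point 4:
  Lat: degrees = first 2 digits = 14, minutes = 3.0001; 14 + 3.0001/60 = 14.050002
  N → positive
  λ: degrees = first 3 digits = 96, minutes = 43.70575; 96 + 43.70575/60 = 96.728429
  hemisphere W, so the sign is −
Point 5:
  Latitude: split at 2 digits → 38° and 36.4127′; 38 + 36.4127/60 = 38.606878
  hemisphere S, so the sign is −
  λ: degrees = first 3 digits = 6, minutes = 9.8942; 6 + 9.8942/60 = 6.164903
  E → positive
Point 6:
  Latitude: degrees = first 2 digits = 57, minutes = 52.978; 57 + 52.978/60 = 57.882967
  N ⇒ keep positive
  λ: split at 3 digits → 033° and 21.92′; 33 + 21.92/60 = 33.365333
  E → positive

1. -89.41473, 0.66872
2. 73.85344, -81.27397
3. 89.54133, 22.09758
4. 14.05000, -96.72843
5. -38.60688, 6.16490
6. 57.88297, 33.36533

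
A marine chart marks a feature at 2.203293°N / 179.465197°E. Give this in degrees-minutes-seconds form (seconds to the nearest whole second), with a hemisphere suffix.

2°12′12″ N, 179°27′55″ E

Latitude: 0.203293 × 60 = 12.19758′ → 12′, remainder × 60 = 11.85″
Lon: whole degrees 179; 27.91182′ → 27′ and 54.71″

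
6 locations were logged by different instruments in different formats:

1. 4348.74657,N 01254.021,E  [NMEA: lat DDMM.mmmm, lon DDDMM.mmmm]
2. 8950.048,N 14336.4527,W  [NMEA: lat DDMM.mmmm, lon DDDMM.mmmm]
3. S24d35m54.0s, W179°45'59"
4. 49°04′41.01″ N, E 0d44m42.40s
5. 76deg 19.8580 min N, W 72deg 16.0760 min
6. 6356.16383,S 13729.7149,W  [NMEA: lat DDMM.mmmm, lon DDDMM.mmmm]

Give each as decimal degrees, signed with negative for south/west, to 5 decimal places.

Point 1:
  φ: degrees = first 2 digits = 43, minutes = 48.74657; 43 + 48.74657/60 = 43.812443
  N → positive
  Lon: degrees = first 3 digits = 12, minutes = 54.021; 12 + 54.021/60 = 12.900350
  E → positive
Point 2:
  φ: degrees = first 2 digits = 89, minutes = 50.048; 89 + 50.048/60 = 89.834133
  N ⇒ keep positive
  Longitude: degrees = first 3 digits = 143, minutes = 36.4527; 143 + 36.4527/60 = 143.607545
  W ⇒ negate
Point 3:
  Lat: 24° + 35/60 + 54/3600 = 24 + 0.583333 + 0.015000 = 24.598333
  S → negative
  λ: 179 + 45/60 + 59/3600 = 179.766389
  W → negative
Point 4:
  Latitude: 4′ + 41.01″ = 4.68350′; 49 + 4.68350/60 = 49.078058
  N ⇒ keep positive
  Lon: 0 + 44/60 + 42.4/3600 = 0.745111
  E → positive
Point 5:
  Lat: 76 + 19.858/60 = 76.330967
  N ⇒ keep positive
  Lon: 16.076′ = 0.267933°; total 72.267933
  hemisphere W, so the sign is −
Point 6:
  Lat: split at 2 digits → 63° and 56.16383′; 63 + 56.16383/60 = 63.936064
  hemisphere S, so the sign is −
  λ: degrees = first 3 digits = 137, minutes = 29.7149; 137 + 29.7149/60 = 137.495248
  W → negative

1. 43.81244, 12.90035
2. 89.83413, -143.60755
3. -24.59833, -179.76639
4. 49.07806, 0.74511
5. 76.33097, -72.26793
6. -63.93606, -137.49525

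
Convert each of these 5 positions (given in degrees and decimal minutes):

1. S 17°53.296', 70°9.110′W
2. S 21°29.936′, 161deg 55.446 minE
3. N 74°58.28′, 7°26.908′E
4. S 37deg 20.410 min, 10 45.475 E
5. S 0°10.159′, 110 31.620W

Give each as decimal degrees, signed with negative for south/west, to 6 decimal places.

1. -17.888267, -70.151833
2. -21.498933, 161.924100
3. 74.971333, 7.448467
4. -37.340167, 10.757917
5. -0.169317, -110.527000

Point 1:
  Latitude: 53.296′ = 0.888267°; total 17.8882667
  hemisphere S, so the sign is −
  Longitude: 70 + 9.11/60 = 70.1518333
  W ⇒ negate
Point 2:
  Lat: 21 + 29.936/60 = 21.4989333
  S ⇒ negate
  Lon: 161 + 55.446/60 = 161.9241000
  E ⇒ keep positive
Point 3:
  Latitude: 74 + 58.28/60 = 74.9713333
  N ⇒ keep positive
  Lon: 7 + 26.908/60 = 7.4484667
  E ⇒ keep positive
Point 4:
  φ: 37 + 20.41/60 = 37.3401667
  S ⇒ negate
  λ: 45.475′ = 0.757917°; total 10.7579167
  E ⇒ keep positive
Point 5:
  φ: 0 + 10.159/60 = 0.1693167
  S → negative
  Lon: 31.62′ = 0.527000°; total 110.5270000
  hemisphere W, so the sign is −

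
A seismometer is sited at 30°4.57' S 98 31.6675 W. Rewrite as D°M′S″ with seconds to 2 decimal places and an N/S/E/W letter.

φ: fractional minutes 0.57000 × 60 = 34.2000″
Longitude: 31.66750′ → 31′ and 0.66750 × 60 = 40.0500″

30°04′34.20″ S, 98°31′40.05″ W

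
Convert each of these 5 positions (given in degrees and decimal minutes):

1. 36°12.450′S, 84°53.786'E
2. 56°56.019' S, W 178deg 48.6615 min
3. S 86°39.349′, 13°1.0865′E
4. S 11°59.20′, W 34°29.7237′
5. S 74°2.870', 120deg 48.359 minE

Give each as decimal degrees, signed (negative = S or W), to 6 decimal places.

1. -36.207500, 84.896433
2. -56.933650, -178.811025
3. -86.655817, 13.018108
4. -11.986667, -34.495395
5. -74.047833, 120.805983

Point 1:
  φ: 36 + 12.45/60 = 36.2075000
  S → negative
  λ: 84 + 53.786/60 = 84.8964333
  E → positive
Point 2:
  Latitude: 56.019′ = 0.933650°; total 56.9336500
  S → negative
  Longitude: 178 + 48.6615/60 = 178.8110250
  hemisphere W, so the sign is −
Point 3:
  Latitude: 39.349′ = 0.655817°; total 86.6558167
  S → negative
  Longitude: 1.0865′ = 0.018108°; total 13.0181083
  E ⇒ keep positive
Point 4:
  Latitude: 11 + 59.2/60 = 11.9866667
  S → negative
  λ: 34 + 29.7237/60 = 34.4953950
  W → negative
Point 5:
  Lat: 74 + 2.87/60 = 74.0478333
  hemisphere S, so the sign is −
  Longitude: 120 + 48.359/60 = 120.8059833
  E ⇒ keep positive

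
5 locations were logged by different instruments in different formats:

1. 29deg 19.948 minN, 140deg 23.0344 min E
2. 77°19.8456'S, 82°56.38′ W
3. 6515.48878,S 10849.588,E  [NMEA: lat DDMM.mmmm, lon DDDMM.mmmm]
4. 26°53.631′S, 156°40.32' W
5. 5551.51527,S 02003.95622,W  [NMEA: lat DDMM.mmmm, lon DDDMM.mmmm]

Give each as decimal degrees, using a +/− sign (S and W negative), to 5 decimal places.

1. 29.33247, 140.38391
2. -77.33076, -82.93967
3. -65.25815, 108.82647
4. -26.89385, -156.67200
5. -55.85859, -20.06594

Point 1:
  φ: 19.948′ = 0.332467°; total 29.332467
  N → positive
  Longitude: 23.0344′ = 0.383907°; total 140.383907
  E → positive
Point 2:
  φ: 19.8456′ = 0.330760°; total 77.330760
  S → negative
  λ: 82 + 56.38/60 = 82.939667
  W ⇒ negate
Point 3:
  φ: degrees = first 2 digits = 65, minutes = 15.48878; 65 + 15.48878/60 = 65.258146
  hemisphere S, so the sign is −
  Lon: split at 3 digits → 108° and 49.588′; 108 + 49.588/60 = 108.826467
  E ⇒ keep positive
Point 4:
  Lat: 26 + 53.631/60 = 26.893850
  S → negative
  Longitude: 156 + 40.32/60 = 156.672000
  W → negative
Point 5:
  Latitude: split at 2 digits → 55° and 51.51527′; 55 + 51.51527/60 = 55.858588
  S → negative
  Longitude: split at 3 digits → 020° and 3.95622′; 20 + 3.95622/60 = 20.065937
  hemisphere W, so the sign is −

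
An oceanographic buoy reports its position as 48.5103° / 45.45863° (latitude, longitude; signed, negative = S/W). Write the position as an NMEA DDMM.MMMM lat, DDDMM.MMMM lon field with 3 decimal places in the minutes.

φ: 48° + 0.510300 × 60 = 48° 30.61800′
λ: 45° + 0.458630 × 60 = 45° 27.51780′

4830.618,N / 04527.518,E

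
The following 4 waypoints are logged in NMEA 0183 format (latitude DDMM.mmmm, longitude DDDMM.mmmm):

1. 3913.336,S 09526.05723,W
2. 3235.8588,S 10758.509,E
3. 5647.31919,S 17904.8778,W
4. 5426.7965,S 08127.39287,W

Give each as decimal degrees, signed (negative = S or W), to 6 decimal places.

Point 1:
  φ: degrees = first 2 digits = 39, minutes = 13.336; 39 + 13.336/60 = 39.2222667
  hemisphere S, so the sign is −
  Longitude: degrees = first 3 digits = 95, minutes = 26.05723; 95 + 26.05723/60 = 95.4342872
  W ⇒ negate
Point 2:
  Lat: split at 2 digits → 32° and 35.8588′; 32 + 35.8588/60 = 32.5976467
  hemisphere S, so the sign is −
  Longitude: degrees = first 3 digits = 107, minutes = 58.509; 107 + 58.509/60 = 107.9751500
  E → positive
Point 3:
  Lat: degrees = first 2 digits = 56, minutes = 47.31919; 56 + 47.31919/60 = 56.7886532
  S ⇒ negate
  λ: split at 3 digits → 179° and 4.8778′; 179 + 4.8778/60 = 179.0812967
  W ⇒ negate
Point 4:
  Lat: degrees = first 2 digits = 54, minutes = 26.7965; 54 + 26.7965/60 = 54.4466083
  S ⇒ negate
  λ: degrees = first 3 digits = 81, minutes = 27.39287; 81 + 27.39287/60 = 81.4565478
  W ⇒ negate

1. -39.222267, -95.434287
2. -32.597647, 107.975150
3. -56.788653, -179.081297
4. -54.446608, -81.456548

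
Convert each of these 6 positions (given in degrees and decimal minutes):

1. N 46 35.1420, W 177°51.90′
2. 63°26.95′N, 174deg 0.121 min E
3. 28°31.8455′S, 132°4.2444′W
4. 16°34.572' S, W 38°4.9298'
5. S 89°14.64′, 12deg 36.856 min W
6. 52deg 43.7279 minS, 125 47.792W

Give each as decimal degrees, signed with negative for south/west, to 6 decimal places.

Point 1:
  Latitude: 35.142′ = 0.585700°; total 46.5857000
  N → positive
  λ: 177 + 51.9/60 = 177.8650000
  hemisphere W, so the sign is −
Point 2:
  Lat: 26.95′ = 0.449167°; total 63.4491667
  N → positive
  Lon: 174 + 0.121/60 = 174.0020167
  E ⇒ keep positive
Point 3:
  Lat: 31.8455′ = 0.530758°; total 28.5307583
  S → negative
  Lon: 132 + 4.2444/60 = 132.0707400
  W ⇒ negate
Point 4:
  Lat: 16 + 34.572/60 = 16.5762000
  hemisphere S, so the sign is −
  Longitude: 38 + 4.9298/60 = 38.0821633
  hemisphere W, so the sign is −
Point 5:
  φ: 14.64′ = 0.244000°; total 89.2440000
  hemisphere S, so the sign is −
  Longitude: 12 + 36.856/60 = 12.6142667
  hemisphere W, so the sign is −
Point 6:
  Latitude: 43.7279′ = 0.728798°; total 52.7287983
  S → negative
  λ: 47.792′ = 0.796533°; total 125.7965333
  W → negative

1. 46.585700, -177.865000
2. 63.449167, 174.002017
3. -28.530758, -132.070740
4. -16.576200, -38.082163
5. -89.244000, -12.614267
6. -52.728798, -125.796533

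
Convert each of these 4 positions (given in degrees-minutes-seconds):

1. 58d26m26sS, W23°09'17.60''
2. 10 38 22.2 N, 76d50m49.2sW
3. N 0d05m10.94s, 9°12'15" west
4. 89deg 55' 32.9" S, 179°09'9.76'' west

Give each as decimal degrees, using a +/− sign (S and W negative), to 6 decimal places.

Point 1:
  φ: 58° + 26/60 + 26/3600 = 58 + 0.433333 + 0.007222 = 58.4405556
  S → negative
  Longitude: 23° + 9/60 + 17.6/3600 = 23 + 0.150000 + 0.004889 = 23.1548889
  hemisphere W, so the sign is −
Point 2:
  Lat: 10° + 38/60 + 22.2/3600 = 10 + 0.633333 + 0.006167 = 10.6395000
  N → positive
  Lon: 76 + 50/60 + 49.2/3600 = 76.8470000
  W ⇒ negate
Point 3:
  Lat: 5′ + 10.94″ = 5.18233′; 0 + 5.18233/60 = 0.0863722
  N ⇒ keep positive
  λ: 9 + 12/60 + 15/3600 = 9.2041667
  W → negative
Point 4:
  φ: 55′ + 32.9″ = 55.54833′; 89 + 55.54833/60 = 89.9258056
  S → negative
  Lon: 179° + 9/60 + 9.76/3600 = 179 + 0.150000 + 0.002711 = 179.1527111
  hemisphere W, so the sign is −

1. -58.440556, -23.154889
2. 10.639500, -76.847000
3. 0.086372, -9.204167
4. -89.925806, -179.152711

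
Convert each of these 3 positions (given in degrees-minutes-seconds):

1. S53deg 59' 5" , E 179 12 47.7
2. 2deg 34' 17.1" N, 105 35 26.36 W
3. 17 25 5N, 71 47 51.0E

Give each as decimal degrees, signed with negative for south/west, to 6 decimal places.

Point 1:
  φ: 59′ + 5″ = 59.08333′; 53 + 59.08333/60 = 53.9847222
  S → negative
  Longitude: 179° + 12/60 + 47.7/3600 = 179 + 0.200000 + 0.013250 = 179.2132500
  E → positive
Point 2:
  Lat: 2 + 34/60 + 17.1/3600 = 2.5714167
  N → positive
  Longitude: 35′ + 26.36″ = 35.43933′; 105 + 35.43933/60 = 105.5906556
  hemisphere W, so the sign is −
Point 3:
  Latitude: 17 + 25/60 + 5/3600 = 17.4180556
  N → positive
  λ: 71° + 47/60 + 51/3600 = 71 + 0.783333 + 0.014167 = 71.7975000
  E ⇒ keep positive

1. -53.984722, 179.213250
2. 2.571417, -105.590656
3. 17.418056, 71.797500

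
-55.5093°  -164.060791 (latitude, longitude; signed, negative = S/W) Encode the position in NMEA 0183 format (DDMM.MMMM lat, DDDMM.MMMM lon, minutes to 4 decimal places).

Latitude is negative → S; |value| = 55.509300
φ: fractional part 0.509300 → 30.558000 minutes
Longitude is negative → W; |value| = 164.060791
λ: minutes = (164.060791 − 164) × 60 = 3.647460

5530.5580,S / 16403.6475,W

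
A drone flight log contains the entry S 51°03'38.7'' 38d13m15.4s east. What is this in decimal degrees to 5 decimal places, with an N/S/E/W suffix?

51.06075° S, 38.22094° E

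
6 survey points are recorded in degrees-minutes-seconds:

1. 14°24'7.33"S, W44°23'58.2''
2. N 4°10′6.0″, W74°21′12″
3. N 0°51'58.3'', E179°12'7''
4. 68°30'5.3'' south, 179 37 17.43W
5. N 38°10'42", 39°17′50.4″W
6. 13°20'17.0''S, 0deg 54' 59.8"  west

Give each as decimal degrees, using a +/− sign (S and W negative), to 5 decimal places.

1. -14.40204, -44.39950
2. 4.16833, -74.35333
3. 0.86619, 179.20194
4. -68.50147, -179.62151
5. 38.17833, -39.29733
6. -13.33806, -0.91661

Point 1:
  Lat: 24′ + 7.33″ = 24.12217′; 14 + 24.12217/60 = 14.402036
  S ⇒ negate
  Lon: 44° + 23/60 + 58.2/3600 = 44 + 0.383333 + 0.016167 = 44.399500
  hemisphere W, so the sign is −
Point 2:
  φ: 4° + 10/60 + 6/3600 = 4 + 0.166667 + 0.001667 = 4.168333
  N → positive
  Lon: 21′ + 12″ = 21.20000′; 74 + 21.20000/60 = 74.353333
  W ⇒ negate
Point 3:
  φ: 51′ + 58.3″ = 51.97167′; 0 + 51.97167/60 = 0.866194
  N → positive
  λ: 179 + 12/60 + 7/3600 = 179.201944
  E ⇒ keep positive
Point 4:
  Latitude: 30′ + 5.3″ = 30.08833′; 68 + 30.08833/60 = 68.501472
  S → negative
  Lon: 179° + 37/60 + 17.43/3600 = 179 + 0.616667 + 0.004842 = 179.621508
  W ⇒ negate
Point 5:
  Latitude: 38 + 10/60 + 42/3600 = 38.178333
  N → positive
  Lon: 39 + 17/60 + 50.4/3600 = 39.297333
  W → negative
Point 6:
  Latitude: 13 + 20/60 + 17/3600 = 13.338056
  S ⇒ negate
  Longitude: 0° + 54/60 + 59.8/3600 = 0 + 0.900000 + 0.016611 = 0.916611
  hemisphere W, so the sign is −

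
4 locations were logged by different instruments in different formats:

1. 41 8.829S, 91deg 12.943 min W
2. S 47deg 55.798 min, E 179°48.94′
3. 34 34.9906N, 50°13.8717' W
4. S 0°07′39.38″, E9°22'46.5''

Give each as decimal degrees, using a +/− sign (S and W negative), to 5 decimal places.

1. -41.14715, -91.21572
2. -47.92997, 179.81567
3. 34.58318, -50.23120
4. -0.12761, 9.37958

Point 1:
  Latitude: 41 + 8.829/60 = 41.147150
  S ⇒ negate
  Lon: 91 + 12.943/60 = 91.215717
  W → negative
Point 2:
  φ: 55.798′ = 0.929967°; total 47.929967
  S → negative
  Longitude: 48.94′ = 0.815667°; total 179.815667
  E ⇒ keep positive
Point 3:
  Lat: 34.9906′ = 0.583177°; total 34.583177
  N ⇒ keep positive
  Lon: 50 + 13.8717/60 = 50.231195
  hemisphere W, so the sign is −
Point 4:
  Lat: 0 + 7/60 + 39.38/3600 = 0.127606
  S → negative
  λ: 22′ + 46.5″ = 22.77500′; 9 + 22.77500/60 = 9.379583
  E ⇒ keep positive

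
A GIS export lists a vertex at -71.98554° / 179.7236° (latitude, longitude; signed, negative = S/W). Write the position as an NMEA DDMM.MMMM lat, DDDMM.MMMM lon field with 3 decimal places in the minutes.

7159.132,S / 17943.416,E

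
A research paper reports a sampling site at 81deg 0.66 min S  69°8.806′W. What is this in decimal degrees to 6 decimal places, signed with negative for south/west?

Lat: 81 + 0.66/60 = 81.0110000
S → negative
Lon: 69 + 8.806/60 = 69.1467667
hemisphere W, so the sign is −

-81.011000, -69.146767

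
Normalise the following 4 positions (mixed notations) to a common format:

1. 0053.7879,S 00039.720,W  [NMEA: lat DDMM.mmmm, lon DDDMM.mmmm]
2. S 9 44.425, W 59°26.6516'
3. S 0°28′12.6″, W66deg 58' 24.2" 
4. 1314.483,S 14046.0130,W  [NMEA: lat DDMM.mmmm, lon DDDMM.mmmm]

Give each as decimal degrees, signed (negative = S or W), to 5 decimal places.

1. -0.89647, -0.66200
2. -9.74042, -59.44419
3. -0.47017, -66.97339
4. -13.24138, -140.76688

Point 1:
  Latitude: split at 2 digits → 00° and 53.7879′; 0 + 53.7879/60 = 0.896465
  S ⇒ negate
  Lon: split at 3 digits → 000° and 39.72′; 0 + 39.72/60 = 0.662000
  W → negative
Point 2:
  Lat: 9 + 44.425/60 = 9.740417
  S → negative
  Longitude: 59 + 26.6516/60 = 59.444193
  W ⇒ negate
Point 3:
  Lat: 28′ + 12.6″ = 28.21000′; 0 + 28.21000/60 = 0.470167
  hemisphere S, so the sign is −
  Lon: 58′ + 24.2″ = 58.40333′; 66 + 58.40333/60 = 66.973389
  hemisphere W, so the sign is −
Point 4:
  φ: split at 2 digits → 13° and 14.483′; 13 + 14.483/60 = 13.241383
  hemisphere S, so the sign is −
  Longitude: degrees = first 3 digits = 140, minutes = 46.013; 140 + 46.013/60 = 140.766883
  W → negative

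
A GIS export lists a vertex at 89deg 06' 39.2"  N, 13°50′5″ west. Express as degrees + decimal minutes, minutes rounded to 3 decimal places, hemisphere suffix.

89° 6.653′ N, 13° 50.083′ W

Lat: 6 + 39.2/60 = 6.65333′
Lon: 50 + 5/60 = 50.08333′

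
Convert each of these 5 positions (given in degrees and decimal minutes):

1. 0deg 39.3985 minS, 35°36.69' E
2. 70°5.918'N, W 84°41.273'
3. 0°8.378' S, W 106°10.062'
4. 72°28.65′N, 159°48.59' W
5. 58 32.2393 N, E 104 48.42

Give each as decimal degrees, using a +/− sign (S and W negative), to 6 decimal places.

Point 1:
  Latitude: 39.3985′ = 0.656642°; total 0.6566417
  S → negative
  Lon: 35 + 36.69/60 = 35.6115000
  E → positive
Point 2:
  Latitude: 70 + 5.918/60 = 70.0986333
  N → positive
  λ: 84 + 41.273/60 = 84.6878833
  W ⇒ negate
Point 3:
  Lat: 0 + 8.378/60 = 0.1396333
  S ⇒ negate
  Lon: 10.062′ = 0.167700°; total 106.1677000
  W → negative
Point 4:
  φ: 28.65′ = 0.477500°; total 72.4775000
  N → positive
  Lon: 48.59′ = 0.809833°; total 159.8098333
  hemisphere W, so the sign is −
Point 5:
  Latitude: 32.2393′ = 0.537322°; total 58.5373217
  N → positive
  Lon: 48.42′ = 0.807000°; total 104.8070000
  E ⇒ keep positive

1. -0.656642, 35.611500
2. 70.098633, -84.687883
3. -0.139633, -106.167700
4. 72.477500, -159.809833
5. 58.537322, 104.807000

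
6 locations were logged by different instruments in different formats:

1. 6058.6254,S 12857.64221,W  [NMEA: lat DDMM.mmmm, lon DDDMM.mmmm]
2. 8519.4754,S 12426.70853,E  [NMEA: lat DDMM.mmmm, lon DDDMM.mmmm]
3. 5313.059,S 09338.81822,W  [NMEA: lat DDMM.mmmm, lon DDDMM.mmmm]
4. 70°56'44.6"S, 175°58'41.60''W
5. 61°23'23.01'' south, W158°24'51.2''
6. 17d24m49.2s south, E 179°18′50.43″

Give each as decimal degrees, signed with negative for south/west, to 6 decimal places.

1. -60.977090, -128.960704
2. -85.324590, 124.445142
3. -53.217650, -93.646970
4. -70.945722, -175.978222
5. -61.389725, -158.414222
6. -17.413667, 179.314008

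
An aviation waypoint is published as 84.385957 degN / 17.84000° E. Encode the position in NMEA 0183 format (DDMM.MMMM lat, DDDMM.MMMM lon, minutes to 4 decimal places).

8423.1574,N / 01750.4000,E

Latitude: minutes = (84.385957 − 84) × 60 = 23.157420
Lon: 17° + 0.840000 × 60 = 17° 50.400000′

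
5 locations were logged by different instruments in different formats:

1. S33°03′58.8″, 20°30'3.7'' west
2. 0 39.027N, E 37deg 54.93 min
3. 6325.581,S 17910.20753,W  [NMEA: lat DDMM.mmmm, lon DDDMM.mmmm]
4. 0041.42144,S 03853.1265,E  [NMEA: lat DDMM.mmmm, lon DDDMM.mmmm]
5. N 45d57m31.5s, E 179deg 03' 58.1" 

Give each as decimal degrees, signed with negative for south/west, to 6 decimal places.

Point 1:
  Latitude: 33 + 3/60 + 58.8/3600 = 33.0663333
  hemisphere S, so the sign is −
  Lon: 20° + 30/60 + 3.7/3600 = 20 + 0.500000 + 0.001028 = 20.5010278
  W → negative
Point 2:
  Latitude: 39.027′ = 0.650450°; total 0.6504500
  N → positive
  Longitude: 54.93′ = 0.915500°; total 37.9155000
  E ⇒ keep positive
Point 3:
  Lat: degrees = first 2 digits = 63, minutes = 25.581; 63 + 25.581/60 = 63.4263500
  hemisphere S, so the sign is −
  λ: split at 3 digits → 179° and 10.20753′; 179 + 10.20753/60 = 179.1701255
  W → negative
Point 4:
  Latitude: split at 2 digits → 00° and 41.42144′; 0 + 41.42144/60 = 0.6903573
  hemisphere S, so the sign is −
  λ: degrees = first 3 digits = 38, minutes = 53.1265; 38 + 53.1265/60 = 38.8854417
  E → positive
Point 5:
  φ: 45 + 57/60 + 31.5/3600 = 45.9587500
  N ⇒ keep positive
  Longitude: 179 + 3/60 + 58.1/3600 = 179.0661389
  E → positive

1. -33.066333, -20.501028
2. 0.650450, 37.915500
3. -63.426350, -179.170126
4. -0.690357, 38.885442
5. 45.958750, 179.066139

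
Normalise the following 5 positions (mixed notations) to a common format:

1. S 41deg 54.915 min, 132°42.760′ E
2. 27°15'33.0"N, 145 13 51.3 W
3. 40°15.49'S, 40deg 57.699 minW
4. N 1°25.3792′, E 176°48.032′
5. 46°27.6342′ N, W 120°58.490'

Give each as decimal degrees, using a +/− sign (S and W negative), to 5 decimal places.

1. -41.91525, 132.71267
2. 27.25917, -145.23092
3. -40.25817, -40.96165
4. 1.42299, 176.80053
5. 46.46057, -120.97483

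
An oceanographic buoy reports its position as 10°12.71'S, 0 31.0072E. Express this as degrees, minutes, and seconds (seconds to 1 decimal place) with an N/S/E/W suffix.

Latitude: 12.71000′ → 12′ and 0.71000 × 60 = 42.600″
Longitude: fractional minutes 0.00720 × 60 = 0.432″

10°12′42.6″ S, 0°31′0.4″ E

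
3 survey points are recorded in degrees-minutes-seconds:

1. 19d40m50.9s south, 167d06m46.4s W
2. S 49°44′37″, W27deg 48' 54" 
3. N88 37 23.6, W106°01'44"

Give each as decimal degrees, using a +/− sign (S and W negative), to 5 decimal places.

Point 1:
  φ: 19 + 40/60 + 50.9/3600 = 19.680806
  hemisphere S, so the sign is −
  λ: 167 + 6/60 + 46.4/3600 = 167.112889
  W → negative
Point 2:
  Latitude: 49° + 44/60 + 37/3600 = 49 + 0.733333 + 0.010278 = 49.743611
  S ⇒ negate
  λ: 48′ + 54″ = 48.90000′; 27 + 48.90000/60 = 27.815000
  hemisphere W, so the sign is −
Point 3:
  Lat: 88 + 37/60 + 23.6/3600 = 88.623222
  N → positive
  Longitude: 1′ + 44″ = 1.73333′; 106 + 1.73333/60 = 106.028889
  W → negative

1. -19.68081, -167.11289
2. -49.74361, -27.81500
3. 88.62322, -106.02889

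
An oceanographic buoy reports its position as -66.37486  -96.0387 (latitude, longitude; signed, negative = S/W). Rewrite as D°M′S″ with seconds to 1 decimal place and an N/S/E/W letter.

Latitude is negative → S; |value| = 66.374860
Latitude: 0.374860 × 60 = 22.49160′ → 22′, remainder × 60 = 29.496″
Longitude is negative → W; |value| = 96.038700
Longitude: 0.038700° → 2.32200′; 0.32200 × 60 = 19.320″

66°22′29.5″ S, 96°02′19.3″ W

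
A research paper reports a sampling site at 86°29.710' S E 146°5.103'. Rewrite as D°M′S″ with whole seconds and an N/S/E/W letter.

φ: 29.71000′ → 29′ and 0.71000 × 60 = 42.60″
Lon: fractional minutes 0.10300 × 60 = 6.18″

86°29′43″ S, 146°05′6″ E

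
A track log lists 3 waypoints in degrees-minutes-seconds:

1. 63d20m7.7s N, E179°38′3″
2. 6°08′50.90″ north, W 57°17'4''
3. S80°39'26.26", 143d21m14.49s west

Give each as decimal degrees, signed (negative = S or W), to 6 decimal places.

1. 63.335472, 179.634167
2. 6.147472, -57.284444
3. -80.657294, -143.354025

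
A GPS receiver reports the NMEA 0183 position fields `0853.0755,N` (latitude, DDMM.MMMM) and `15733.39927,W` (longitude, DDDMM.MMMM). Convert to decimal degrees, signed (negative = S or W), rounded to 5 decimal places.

8.88459, -157.55665

Latitude: split at 2 digits → 08° and 53.0755′; 8 + 53.0755/60 = 8.884592
N ⇒ keep positive
Lon: split at 3 digits → 157° and 33.39927′; 157 + 33.39927/60 = 157.556655
hemisphere W, so the sign is −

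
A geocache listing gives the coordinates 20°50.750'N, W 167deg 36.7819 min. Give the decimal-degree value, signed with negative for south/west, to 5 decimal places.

20.84583, -167.61303

φ: 20 + 50.75/60 = 20.845833
N ⇒ keep positive
Lon: 167 + 36.7819/60 = 167.613032
W ⇒ negate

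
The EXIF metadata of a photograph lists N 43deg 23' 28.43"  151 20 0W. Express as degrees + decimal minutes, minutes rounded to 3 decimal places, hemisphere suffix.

43° 23.474′ N, 151° 20.000′ W

φ: 23 + 28.43/60 = 23.47383′
Longitude: seconds/60 = 0.00000; minutes = 20 + 0.00000 = 20.00000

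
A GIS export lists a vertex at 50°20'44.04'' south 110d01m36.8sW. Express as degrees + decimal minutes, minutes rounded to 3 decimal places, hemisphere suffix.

φ: seconds/60 = 0.73400; minutes = 20 + 0.73400 = 20.73400
Lon: 1 + 36.8/60 = 1.61333′

50° 20.734′ S, 110° 1.613′ W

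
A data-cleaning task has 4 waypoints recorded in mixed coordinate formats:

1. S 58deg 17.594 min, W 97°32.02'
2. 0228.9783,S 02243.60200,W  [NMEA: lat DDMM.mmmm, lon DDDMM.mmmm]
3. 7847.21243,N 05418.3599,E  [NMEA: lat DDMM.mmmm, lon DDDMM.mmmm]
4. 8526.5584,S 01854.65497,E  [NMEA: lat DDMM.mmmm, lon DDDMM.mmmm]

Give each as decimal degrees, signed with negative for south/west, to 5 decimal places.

Point 1:
  φ: 58 + 17.594/60 = 58.293233
  S ⇒ negate
  Lon: 97 + 32.02/60 = 97.533667
  W → negative
Point 2:
  φ: degrees = first 2 digits = 2, minutes = 28.9783; 2 + 28.9783/60 = 2.482972
  S → negative
  Lon: degrees = first 3 digits = 22, minutes = 43.602; 22 + 43.602/60 = 22.726700
  W ⇒ negate
Point 3:
  φ: degrees = first 2 digits = 78, minutes = 47.21243; 78 + 47.21243/60 = 78.786874
  N → positive
  λ: degrees = first 3 digits = 54, minutes = 18.3599; 54 + 18.3599/60 = 54.305998
  E → positive
Point 4:
  Latitude: split at 2 digits → 85° and 26.5584′; 85 + 26.5584/60 = 85.442640
  hemisphere S, so the sign is −
  Lon: split at 3 digits → 018° and 54.65497′; 18 + 54.65497/60 = 18.910916
  E ⇒ keep positive

1. -58.29323, -97.53367
2. -2.48297, -22.72670
3. 78.78687, 54.30600
4. -85.44264, 18.91092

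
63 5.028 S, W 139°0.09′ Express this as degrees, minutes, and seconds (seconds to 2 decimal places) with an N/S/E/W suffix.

63°05′1.68″ S, 139°00′5.40″ W

φ: 5.02800′ → 5′ and 0.02800 × 60 = 1.6800″
Lon: 0.09000′ → 0′ and 0.09000 × 60 = 5.4000″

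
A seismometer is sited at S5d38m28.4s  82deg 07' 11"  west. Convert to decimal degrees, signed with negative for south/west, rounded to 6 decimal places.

Lat: 5 + 38/60 + 28.4/3600 = 5.6412222
S → negative
λ: 82 + 7/60 + 11/3600 = 82.1197222
W → negative

-5.641222, -82.119722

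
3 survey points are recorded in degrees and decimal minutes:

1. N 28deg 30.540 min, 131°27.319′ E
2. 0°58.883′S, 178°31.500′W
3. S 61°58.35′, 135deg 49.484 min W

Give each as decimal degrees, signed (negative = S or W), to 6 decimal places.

Point 1:
  φ: 30.54′ = 0.509000°; total 28.5090000
  N → positive
  λ: 131 + 27.319/60 = 131.4553167
  E → positive
Point 2:
  Lat: 0 + 58.883/60 = 0.9813833
  S → negative
  Longitude: 178 + 31.5/60 = 178.5250000
  W ⇒ negate
Point 3:
  Latitude: 58.35′ = 0.972500°; total 61.9725000
  S ⇒ negate
  Lon: 49.484′ = 0.824733°; total 135.8247333
  W → negative

1. 28.509000, 131.455317
2. -0.981383, -178.525000
3. -61.972500, -135.824733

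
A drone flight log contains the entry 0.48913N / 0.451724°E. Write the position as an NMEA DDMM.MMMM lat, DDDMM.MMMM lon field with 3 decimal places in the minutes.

Lat: fractional part 0.489130 → 29.34780 minutes
Lon: fractional part 0.451724 → 27.10344 minutes

0029.348,N / 00027.103,E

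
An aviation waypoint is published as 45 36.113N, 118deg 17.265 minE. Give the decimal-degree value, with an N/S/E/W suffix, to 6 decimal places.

Lat: 45 + 36.113/60 = 45.6018833
λ: 118 + 17.265/60 = 118.2877500

45.601883° N, 118.287750° E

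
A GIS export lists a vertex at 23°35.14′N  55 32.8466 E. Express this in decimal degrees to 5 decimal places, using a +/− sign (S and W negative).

23.58567, 55.54744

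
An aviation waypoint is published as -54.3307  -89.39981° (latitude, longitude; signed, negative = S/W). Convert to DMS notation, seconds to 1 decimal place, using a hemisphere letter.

Latitude is negative → S; |value| = 54.330700
φ: whole degrees 54; 19.84200′ → 19′ and 50.520″
Longitude is negative → W; |value| = 89.399810
λ: 0.399810 × 60 = 23.98860′ → 23′, remainder × 60 = 59.316″

54°19′50.5″ S, 89°23′59.3″ W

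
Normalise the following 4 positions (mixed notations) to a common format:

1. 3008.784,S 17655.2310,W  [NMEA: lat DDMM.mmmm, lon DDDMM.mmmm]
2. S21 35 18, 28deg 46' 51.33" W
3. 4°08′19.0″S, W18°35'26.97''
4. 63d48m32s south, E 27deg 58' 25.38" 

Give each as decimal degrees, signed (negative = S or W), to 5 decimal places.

Point 1:
  Latitude: degrees = first 2 digits = 30, minutes = 8.784; 30 + 8.784/60 = 30.146400
  S → negative
  Lon: split at 3 digits → 176° and 55.231′; 176 + 55.231/60 = 176.920517
  W ⇒ negate
Point 2:
  φ: 35′ + 18″ = 35.30000′; 21 + 35.30000/60 = 21.588333
  S ⇒ negate
  λ: 46′ + 51.33″ = 46.85550′; 28 + 46.85550/60 = 28.780925
  W ⇒ negate
Point 3:
  φ: 8′ + 19″ = 8.31667′; 4 + 8.31667/60 = 4.138611
  S ⇒ negate
  Longitude: 18 + 35/60 + 26.97/3600 = 18.590825
  W → negative
Point 4:
  φ: 48′ + 32″ = 48.53333′; 63 + 48.53333/60 = 63.808889
  S ⇒ negate
  Longitude: 27° + 58/60 + 25.38/3600 = 27 + 0.966667 + 0.007050 = 27.973717
  E → positive

1. -30.14640, -176.92052
2. -21.58833, -28.78093
3. -4.13861, -18.59083
4. -63.80889, 27.97372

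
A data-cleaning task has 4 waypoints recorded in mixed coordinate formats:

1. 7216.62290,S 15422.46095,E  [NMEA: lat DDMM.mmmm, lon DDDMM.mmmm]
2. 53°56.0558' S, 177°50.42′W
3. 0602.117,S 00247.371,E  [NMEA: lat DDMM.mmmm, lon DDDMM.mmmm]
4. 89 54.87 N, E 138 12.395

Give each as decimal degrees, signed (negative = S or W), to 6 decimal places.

1. -72.277048, 154.374349
2. -53.934263, -177.840333
3. -6.035283, 2.789517
4. 89.914500, 138.206583

Point 1:
  Latitude: degrees = first 2 digits = 72, minutes = 16.6229; 72 + 16.6229/60 = 72.2770483
  S ⇒ negate
  λ: degrees = first 3 digits = 154, minutes = 22.46095; 154 + 22.46095/60 = 154.3743492
  E ⇒ keep positive
Point 2:
  Latitude: 56.0558′ = 0.934263°; total 53.9342633
  hemisphere S, so the sign is −
  λ: 177 + 50.42/60 = 177.8403333
  W → negative
Point 3:
  Lat: split at 2 digits → 06° and 2.117′; 6 + 2.117/60 = 6.0352833
  S → negative
  λ: degrees = first 3 digits = 2, minutes = 47.371; 2 + 47.371/60 = 2.7895167
  E → positive
Point 4:
  Lat: 89 + 54.87/60 = 89.9145000
  N ⇒ keep positive
  λ: 12.395′ = 0.206583°; total 138.2065833
  E ⇒ keep positive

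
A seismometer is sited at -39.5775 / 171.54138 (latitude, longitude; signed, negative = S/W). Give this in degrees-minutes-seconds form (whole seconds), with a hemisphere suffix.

Latitude is negative → S; |value| = 39.577500
Latitude: 0.577500 × 60 = 34.65000′ → 34′, remainder × 60 = 39.00″
Longitude: whole degrees 171; 32.48280′ → 32′ and 28.97″

39°34′39″ S, 171°32′29″ E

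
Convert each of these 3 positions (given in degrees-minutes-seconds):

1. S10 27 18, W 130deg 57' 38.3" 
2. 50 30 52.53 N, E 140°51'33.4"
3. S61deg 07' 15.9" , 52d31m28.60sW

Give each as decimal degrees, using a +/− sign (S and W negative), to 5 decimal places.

Point 1:
  Lat: 10 + 27/60 + 18/3600 = 10.455000
  S → negative
  Lon: 130° + 57/60 + 38.3/3600 = 130 + 0.950000 + 0.010639 = 130.960639
  hemisphere W, so the sign is −
Point 2:
  Latitude: 50 + 30/60 + 52.53/3600 = 50.514592
  N ⇒ keep positive
  Longitude: 140° + 51/60 + 33.4/3600 = 140 + 0.850000 + 0.009278 = 140.859278
  E ⇒ keep positive
Point 3:
  φ: 61 + 7/60 + 15.9/3600 = 61.121083
  S ⇒ negate
  λ: 52 + 31/60 + 28.6/3600 = 52.524611
  hemisphere W, so the sign is −

1. -10.45500, -130.96064
2. 50.51459, 140.85928
3. -61.12108, -52.52461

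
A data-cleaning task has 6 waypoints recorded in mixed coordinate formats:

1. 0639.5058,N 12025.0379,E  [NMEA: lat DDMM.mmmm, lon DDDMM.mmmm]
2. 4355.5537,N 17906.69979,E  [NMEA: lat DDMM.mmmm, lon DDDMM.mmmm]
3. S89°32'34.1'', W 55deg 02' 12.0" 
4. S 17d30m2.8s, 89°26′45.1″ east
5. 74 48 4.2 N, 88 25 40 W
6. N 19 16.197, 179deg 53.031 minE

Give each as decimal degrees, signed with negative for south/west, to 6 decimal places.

1. 6.658430, 120.417298
2. 43.925895, 179.111663
3. -89.542806, -55.036667
4. -17.500778, 89.445861
5. 74.801167, -88.427778
6. 19.269950, 179.883850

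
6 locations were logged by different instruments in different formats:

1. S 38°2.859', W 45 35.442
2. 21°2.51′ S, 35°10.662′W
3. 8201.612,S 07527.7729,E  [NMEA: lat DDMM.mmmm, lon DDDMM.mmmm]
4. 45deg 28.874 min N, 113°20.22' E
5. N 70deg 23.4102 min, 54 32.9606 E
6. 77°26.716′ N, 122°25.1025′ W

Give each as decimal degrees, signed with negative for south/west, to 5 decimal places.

Point 1:
  Latitude: 38 + 2.859/60 = 38.047650
  hemisphere S, so the sign is −
  Longitude: 45 + 35.442/60 = 45.590700
  W → negative
Point 2:
  Lat: 21 + 2.51/60 = 21.041833
  S → negative
  Lon: 35 + 10.662/60 = 35.177700
  W ⇒ negate
Point 3:
  Lat: degrees = first 2 digits = 82, minutes = 1.612; 82 + 1.612/60 = 82.026867
  S ⇒ negate
  Lon: degrees = first 3 digits = 75, minutes = 27.7729; 75 + 27.7729/60 = 75.462882
  E → positive
Point 4:
  φ: 45 + 28.874/60 = 45.481233
  N → positive
  Lon: 20.22′ = 0.337000°; total 113.337000
  E ⇒ keep positive
Point 5:
  φ: 70 + 23.4102/60 = 70.390170
  N → positive
  Longitude: 32.9606′ = 0.549343°; total 54.549343
  E → positive
Point 6:
  Lat: 26.716′ = 0.445267°; total 77.445267
  N → positive
  Longitude: 25.1025′ = 0.418375°; total 122.418375
  W → negative

1. -38.04765, -45.59070
2. -21.04183, -35.17770
3. -82.02687, 75.46288
4. 45.48123, 113.33700
5. 70.39017, 54.54934
6. 77.44527, -122.41838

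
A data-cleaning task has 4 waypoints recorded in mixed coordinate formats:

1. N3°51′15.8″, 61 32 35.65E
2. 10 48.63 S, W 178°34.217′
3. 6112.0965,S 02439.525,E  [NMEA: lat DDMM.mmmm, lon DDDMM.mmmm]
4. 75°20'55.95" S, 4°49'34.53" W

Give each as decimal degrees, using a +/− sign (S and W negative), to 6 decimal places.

1. 3.854389, 61.543236
2. -10.810500, -178.570283
3. -61.201608, 24.658750
4. -75.348875, -4.826258

Point 1:
  φ: 51′ + 15.8″ = 51.26333′; 3 + 51.26333/60 = 3.8543889
  N ⇒ keep positive
  Longitude: 61 + 32/60 + 35.65/3600 = 61.5432361
  E → positive
Point 2:
  Lat: 48.63′ = 0.810500°; total 10.8105000
  S → negative
  λ: 178 + 34.217/60 = 178.5702833
  W ⇒ negate
Point 3:
  φ: degrees = first 2 digits = 61, minutes = 12.0965; 61 + 12.0965/60 = 61.2016083
  S → negative
  Lon: split at 3 digits → 024° and 39.525′; 24 + 39.525/60 = 24.6587500
  E ⇒ keep positive
Point 4:
  Lat: 20′ + 55.95″ = 20.93250′; 75 + 20.93250/60 = 75.3488750
  S → negative
  Longitude: 4 + 49/60 + 34.53/3600 = 4.8262583
  hemisphere W, so the sign is −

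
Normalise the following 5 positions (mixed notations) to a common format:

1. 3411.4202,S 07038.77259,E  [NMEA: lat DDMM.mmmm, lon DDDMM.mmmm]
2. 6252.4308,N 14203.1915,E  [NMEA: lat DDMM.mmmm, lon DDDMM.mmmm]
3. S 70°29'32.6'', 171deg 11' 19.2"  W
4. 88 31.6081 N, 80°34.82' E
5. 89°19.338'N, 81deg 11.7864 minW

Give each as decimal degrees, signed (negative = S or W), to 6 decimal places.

1. -34.190337, 70.646210
2. 62.873847, 142.053192
3. -70.492389, -171.188667
4. 88.526802, 80.580333
5. 89.322300, -81.196440

Point 1:
  Lat: split at 2 digits → 34° and 11.4202′; 34 + 11.4202/60 = 34.1903367
  S → negative
  Lon: degrees = first 3 digits = 70, minutes = 38.77259; 70 + 38.77259/60 = 70.6462098
  E ⇒ keep positive
Point 2:
  Latitude: split at 2 digits → 62° and 52.4308′; 62 + 52.4308/60 = 62.8738467
  N ⇒ keep positive
  Lon: degrees = first 3 digits = 142, minutes = 3.1915; 142 + 3.1915/60 = 142.0531917
  E ⇒ keep positive
Point 3:
  Latitude: 70° + 29/60 + 32.6/3600 = 70 + 0.483333 + 0.009056 = 70.4923889
  S ⇒ negate
  Longitude: 11′ + 19.2″ = 11.32000′; 171 + 11.32000/60 = 171.1886667
  hemisphere W, so the sign is −
Point 4:
  Lat: 31.6081′ = 0.526802°; total 88.5268017
  N ⇒ keep positive
  λ: 34.82′ = 0.580333°; total 80.5803333
  E → positive
Point 5:
  Lat: 19.338′ = 0.322300°; total 89.3223000
  N ⇒ keep positive
  Lon: 81 + 11.7864/60 = 81.1964400
  W ⇒ negate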